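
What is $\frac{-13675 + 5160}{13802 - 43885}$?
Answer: $\frac{8515}{30083} \approx 0.28305$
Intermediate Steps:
$\frac{-13675 + 5160}{13802 - 43885} = - \frac{8515}{-30083} = \left(-8515\right) \left(- \frac{1}{30083}\right) = \frac{8515}{30083}$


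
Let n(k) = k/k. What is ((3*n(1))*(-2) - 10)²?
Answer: 256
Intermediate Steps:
n(k) = 1
((3*n(1))*(-2) - 10)² = ((3*1)*(-2) - 10)² = (3*(-2) - 10)² = (-6 - 10)² = (-16)² = 256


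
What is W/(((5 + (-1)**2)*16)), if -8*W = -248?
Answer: 31/96 ≈ 0.32292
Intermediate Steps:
W = 31 (W = -1/8*(-248) = 31)
W/(((5 + (-1)**2)*16)) = 31/(((5 + (-1)**2)*16)) = 31/(((5 + 1)*16)) = 31/((6*16)) = 31/96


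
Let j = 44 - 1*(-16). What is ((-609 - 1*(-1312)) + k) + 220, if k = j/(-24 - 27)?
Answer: 15671/17 ≈ 921.82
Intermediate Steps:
j = 60 (j = 44 + 16 = 60)
k = -20/17 (k = 60/(-24 - 27) = 60/(-51) = -1/51*60 = -20/17 ≈ -1.1765)
((-609 - 1*(-1312)) + k) + 220 = ((-609 - 1*(-1312)) - 20/17) + 220 = ((-609 + 1312) - 20/17) + 220 = (703 - 20/17) + 220 = 11931/17 + 220 = 15671/17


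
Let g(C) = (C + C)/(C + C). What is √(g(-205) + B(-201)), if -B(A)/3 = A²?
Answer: I*√121202 ≈ 348.14*I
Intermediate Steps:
g(C) = 1 (g(C) = (2*C)/((2*C)) = (2*C)*(1/(2*C)) = 1)
B(A) = -3*A²
√(g(-205) + B(-201)) = √(1 - 3*(-201)²) = √(1 - 3*40401) = √(1 - 121203) = √(-121202) = I*√121202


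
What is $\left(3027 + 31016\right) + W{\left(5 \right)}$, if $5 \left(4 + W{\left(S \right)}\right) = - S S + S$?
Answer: $34035$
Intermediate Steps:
$W{\left(S \right)} = -4 - \frac{S^{2}}{5} + \frac{S}{5}$ ($W{\left(S \right)} = -4 + \frac{- S S + S}{5} = -4 + \frac{- S^{2} + S}{5} = -4 + \frac{S - S^{2}}{5} = -4 - \left(- \frac{S}{5} + \frac{S^{2}}{5}\right) = -4 - \frac{S^{2}}{5} + \frac{S}{5}$)
$\left(3027 + 31016\right) + W{\left(5 \right)} = \left(3027 + 31016\right) - \left(3 + 5\right) = 34043 - 8 = 34035$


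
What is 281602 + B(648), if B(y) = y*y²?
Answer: 272379394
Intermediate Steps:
B(y) = y³
281602 + B(648) = 281602 + 648³ = 281602 + 272097792 = 272379394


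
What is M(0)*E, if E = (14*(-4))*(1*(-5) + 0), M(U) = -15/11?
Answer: -4200/11 ≈ -381.82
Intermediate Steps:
M(U) = -15/11 (M(U) = -15*1/11 = -15/11)
E = 280 (E = -56*(-5 + 0) = -56*(-5) = 280)
M(0)*E = -15/11*280 = -4200/11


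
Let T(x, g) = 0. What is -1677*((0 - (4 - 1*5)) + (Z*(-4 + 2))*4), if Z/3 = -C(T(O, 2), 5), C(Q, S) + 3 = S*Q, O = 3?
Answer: 119067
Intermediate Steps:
C(Q, S) = -3 + Q*S (C(Q, S) = -3 + S*Q = -3 + Q*S)
Z = 9 (Z = 3*(-(-3 + 0*5)) = 3*(-(-3 + 0)) = 3*(-1*(-3)) = 3*3 = 9)
-1677*((0 - (4 - 1*5)) + (Z*(-4 + 2))*4) = -1677*((0 - (4 - 1*5)) + (9*(-4 + 2))*4) = -1677*((0 - (4 - 5)) + (9*(-2))*4) = -1677*((0 - 1*(-1)) - 18*4) = -1677*((0 + 1) - 72) = -1677*(1 - 72) = -1677*(-71) = 119067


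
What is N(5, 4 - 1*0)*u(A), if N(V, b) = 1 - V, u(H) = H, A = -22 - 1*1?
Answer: 92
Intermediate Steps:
A = -23 (A = -22 - 1 = -23)
N(5, 4 - 1*0)*u(A) = (1 - 1*5)*(-23) = (1 - 5)*(-23) = -4*(-23) = 92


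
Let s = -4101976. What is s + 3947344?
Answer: -154632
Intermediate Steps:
s + 3947344 = -4101976 + 3947344 = -154632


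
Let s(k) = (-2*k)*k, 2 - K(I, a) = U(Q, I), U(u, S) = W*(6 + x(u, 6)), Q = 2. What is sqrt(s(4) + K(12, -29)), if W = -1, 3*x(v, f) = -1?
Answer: I*sqrt(219)/3 ≈ 4.9329*I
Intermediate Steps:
x(v, f) = -1/3 (x(v, f) = (1/3)*(-1) = -1/3)
U(u, S) = -17/3 (U(u, S) = -(6 - 1/3) = -1*17/3 = -17/3)
K(I, a) = 23/3 (K(I, a) = 2 - 1*(-17/3) = 2 + 17/3 = 23/3)
s(k) = -2*k**2
sqrt(s(4) + K(12, -29)) = sqrt(-2*4**2 + 23/3) = sqrt(-2*16 + 23/3) = sqrt(-32 + 23/3) = sqrt(-73/3) = I*sqrt(219)/3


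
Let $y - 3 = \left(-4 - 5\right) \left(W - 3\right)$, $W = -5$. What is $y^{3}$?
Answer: $421875$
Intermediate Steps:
$y = 75$ ($y = 3 + \left(-4 - 5\right) \left(-5 - 3\right) = 3 - -72 = 3 + 72 = 75$)
$y^{3} = 75^{3} = 421875$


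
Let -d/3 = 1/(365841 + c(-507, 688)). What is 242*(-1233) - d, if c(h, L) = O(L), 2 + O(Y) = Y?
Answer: -109366525419/366527 ≈ -2.9839e+5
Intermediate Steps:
O(Y) = -2 + Y
c(h, L) = -2 + L
d = -3/366527 (d = -3/(365841 + (-2 + 688)) = -3/(365841 + 686) = -3/366527 ≈ -8.1849e-6)
242*(-1233) - d = 242*(-1233) - 1*(-3/366527) = -298386 + 3/366527 = -109366525419/366527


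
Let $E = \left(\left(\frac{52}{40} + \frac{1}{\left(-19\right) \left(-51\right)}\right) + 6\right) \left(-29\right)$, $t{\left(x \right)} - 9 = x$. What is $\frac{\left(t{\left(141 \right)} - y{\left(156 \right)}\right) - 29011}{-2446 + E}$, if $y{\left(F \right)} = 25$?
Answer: $\frac{21531180}{1981031} \approx 10.869$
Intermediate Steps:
$t{\left(x \right)} = 9 + x$
$E = - \frac{2051663}{9690}$ ($E = \left(\left(52 \cdot \frac{1}{40} - - \frac{1}{969}\right) + 6\right) \left(-29\right) = \left(\left(\frac{13}{10} + \frac{1}{969}\right) + 6\right) \left(-29\right) = \left(\frac{12607}{9690} + 6\right) \left(-29\right) = \frac{70747}{9690} \left(-29\right) = - \frac{2051663}{9690} \approx -211.73$)
$\frac{\left(t{\left(141 \right)} - y{\left(156 \right)}\right) - 29011}{-2446 + E} = \frac{\left(\left(9 + 141\right) - 25\right) - 29011}{-2446 - \frac{2051663}{9690}} = \frac{\left(150 - 25\right) - 29011}{- \frac{25753403}{9690}} = \left(125 - 29011\right) \left(- \frac{9690}{25753403}\right) = \left(-28886\right) \left(- \frac{9690}{25753403}\right) = \frac{21531180}{1981031}$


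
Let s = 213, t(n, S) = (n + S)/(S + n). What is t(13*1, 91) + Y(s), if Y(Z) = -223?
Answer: -222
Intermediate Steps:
t(n, S) = 1 (t(n, S) = (S + n)/(S + n) = 1)
t(13*1, 91) + Y(s) = 1 - 223 = -222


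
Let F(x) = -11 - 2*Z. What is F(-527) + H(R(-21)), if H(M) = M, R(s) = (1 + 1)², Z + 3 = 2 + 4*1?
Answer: -13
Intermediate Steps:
Z = 3 (Z = -3 + (2 + 4*1) = -3 + (2 + 4) = -3 + 6 = 3)
R(s) = 4 (R(s) = 2² = 4)
F(x) = -17 (F(x) = -11 - 2*3 = -11 - 6 = -17)
F(-527) + H(R(-21)) = -17 + 4 = -13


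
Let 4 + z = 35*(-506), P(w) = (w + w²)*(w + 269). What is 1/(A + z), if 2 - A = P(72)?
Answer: -1/1810008 ≈ -5.5248e-7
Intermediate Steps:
P(w) = (269 + w)*(w + w²) (P(w) = (w + w²)*(269 + w) = (269 + w)*(w + w²))
A = -1792294 (A = 2 - 72*(269 + 72² + 270*72) = 2 - 72*(269 + 5184 + 19440) = 2 - 72*24893 = 2 - 1*1792296 = 2 - 1792296 = -1792294)
z = -17714 (z = -4 + 35*(-506) = -4 - 17710 = -17714)
1/(A + z) = 1/(-1792294 - 17714) = 1/(-1810008) = -1/1810008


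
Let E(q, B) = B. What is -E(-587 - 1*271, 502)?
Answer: -502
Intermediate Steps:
-E(-587 - 1*271, 502) = -1*502 = -502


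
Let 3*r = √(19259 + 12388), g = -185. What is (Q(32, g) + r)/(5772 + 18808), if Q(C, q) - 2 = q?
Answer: -183/24580 + √31647/73740 ≈ -0.0050326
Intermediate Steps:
Q(C, q) = 2 + q
r = √31647/3 (r = √(19259 + 12388)/3 = √31647/3 ≈ 59.299)
(Q(32, g) + r)/(5772 + 18808) = ((2 - 185) + √31647/3)/(5772 + 18808) = (-183 + √31647/3)/24580 = (-183 + √31647/3)*(1/24580) = -183/24580 + √31647/73740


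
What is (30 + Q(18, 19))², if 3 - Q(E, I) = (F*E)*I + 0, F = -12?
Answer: 17114769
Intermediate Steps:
Q(E, I) = 3 + 12*E*I (Q(E, I) = 3 - ((-12*E)*I + 0) = 3 - (-12*E*I + 0) = 3 - (-12)*E*I = 3 + 12*E*I)
(30 + Q(18, 19))² = (30 + (3 + 12*18*19))² = (30 + (3 + 4104))² = (30 + 4107)² = 4137² = 17114769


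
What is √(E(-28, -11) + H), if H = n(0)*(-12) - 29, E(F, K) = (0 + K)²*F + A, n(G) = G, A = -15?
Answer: 2*I*√858 ≈ 58.583*I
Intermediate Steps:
E(F, K) = -15 + F*K² (E(F, K) = (0 + K)²*F - 15 = K²*F - 15 = F*K² - 15 = -15 + F*K²)
H = -29 (H = 0*(-12) - 29 = 0 - 29 = -29)
√(E(-28, -11) + H) = √((-15 - 28*(-11)²) - 29) = √((-15 - 28*121) - 29) = √((-15 - 3388) - 29) = √(-3403 - 29) = √(-3432) = 2*I*√858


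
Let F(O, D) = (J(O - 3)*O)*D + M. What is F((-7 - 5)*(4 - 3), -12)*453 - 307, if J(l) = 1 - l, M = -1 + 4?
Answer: 1044764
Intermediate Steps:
M = 3
F(O, D) = 3 + D*O*(4 - O) (F(O, D) = ((1 - (O - 3))*O)*D + 3 = ((1 - (-3 + O))*O)*D + 3 = ((1 + (3 - O))*O)*D + 3 = ((4 - O)*O)*D + 3 = (O*(4 - O))*D + 3 = D*O*(4 - O) + 3 = 3 + D*O*(4 - O))
F((-7 - 5)*(4 - 3), -12)*453 - 307 = (3 - 1*(-12)*(-7 - 5)*(4 - 3)*(-4 + (-7 - 5)*(4 - 3)))*453 - 307 = (3 - 1*(-12)*(-12*1)*(-4 - 12*1))*453 - 307 = (3 - 1*(-12)*(-12)*(-4 - 12))*453 - 307 = (3 - 1*(-12)*(-12)*(-16))*453 - 307 = (3 + 2304)*453 - 307 = 2307*453 - 307 = 1045071 - 307 = 1044764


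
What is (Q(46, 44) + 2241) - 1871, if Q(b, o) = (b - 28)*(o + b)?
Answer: 1990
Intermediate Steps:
Q(b, o) = (-28 + b)*(b + o)
(Q(46, 44) + 2241) - 1871 = ((46² - 28*46 - 28*44 + 46*44) + 2241) - 1871 = ((2116 - 1288 - 1232 + 2024) + 2241) - 1871 = (1620 + 2241) - 1871 = 3861 - 1871 = 1990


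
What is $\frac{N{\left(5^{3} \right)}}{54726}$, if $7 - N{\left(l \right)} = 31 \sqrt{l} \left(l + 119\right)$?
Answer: $\frac{1}{7818} - \frac{18910 \sqrt{5}}{27363} \approx -1.5452$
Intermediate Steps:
$N{\left(l \right)} = 7 - 31 \sqrt{l} \left(119 + l\right)$ ($N{\left(l \right)} = 7 - 31 \sqrt{l} \left(l + 119\right) = 7 - 31 \sqrt{l} \left(119 + l\right)$)
$\frac{N{\left(5^{3} \right)}}{54726} = \frac{7 - 3689 \sqrt{5^{3}} - 31 \left(5^{3}\right)^{\frac{3}{2}}}{54726} = \left(7 - 3689 \sqrt{125} - 31 \cdot 125^{\frac{3}{2}}\right) \frac{1}{54726} = \left(7 - 3689 \cdot 5 \sqrt{5} - 31 \cdot 625 \sqrt{5}\right) \frac{1}{54726} = \left(7 - 18445 \sqrt{5} - 19375 \sqrt{5}\right) \frac{1}{54726} = \left(7 - 37820 \sqrt{5}\right) \frac{1}{54726} = \frac{1}{7818} - \frac{18910 \sqrt{5}}{27363}$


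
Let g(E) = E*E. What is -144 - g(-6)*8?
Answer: -432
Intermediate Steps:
g(E) = E²
-144 - g(-6)*8 = -144 - (-6)²*8 = -144 - 36*8 = -144 - 1*288 = -144 - 288 = -432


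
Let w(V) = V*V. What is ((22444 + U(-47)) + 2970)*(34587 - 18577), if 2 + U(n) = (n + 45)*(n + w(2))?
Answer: 408222980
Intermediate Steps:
w(V) = V²
U(n) = -2 + (4 + n)*(45 + n) (U(n) = -2 + (n + 45)*(n + 2²) = -2 + (45 + n)*(n + 4) = -2 + (45 + n)*(4 + n) = -2 + (4 + n)*(45 + n))
((22444 + U(-47)) + 2970)*(34587 - 18577) = ((22444 + (178 + (-47)² + 49*(-47))) + 2970)*(34587 - 18577) = ((22444 + (178 + 2209 - 2303)) + 2970)*16010 = ((22444 + 84) + 2970)*16010 = (22528 + 2970)*16010 = 25498*16010 = 408222980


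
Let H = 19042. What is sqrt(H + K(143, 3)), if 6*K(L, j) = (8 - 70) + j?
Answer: sqrt(685158)/6 ≈ 137.96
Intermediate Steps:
K(L, j) = -31/3 + j/6 (K(L, j) = ((8 - 70) + j)/6 = (-62 + j)/6 = -31/3 + j/6)
sqrt(H + K(143, 3)) = sqrt(19042 + (-31/3 + (1/6)*3)) = sqrt(19042 + (-31/3 + 1/2)) = sqrt(19042 - 59/6) = sqrt(114193/6) = sqrt(685158)/6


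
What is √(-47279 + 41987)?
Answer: 42*I*√3 ≈ 72.746*I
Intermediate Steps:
√(-47279 + 41987) = √(-5292) = 42*I*√3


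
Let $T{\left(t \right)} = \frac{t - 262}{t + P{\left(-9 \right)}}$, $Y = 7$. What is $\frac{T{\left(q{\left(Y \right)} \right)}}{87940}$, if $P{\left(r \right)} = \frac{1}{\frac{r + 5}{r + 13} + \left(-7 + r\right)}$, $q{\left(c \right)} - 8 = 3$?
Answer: $- \frac{4267}{16356840} \approx -0.00026087$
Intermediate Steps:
$q{\left(c \right)} = 11$ ($q{\left(c \right)} = 8 + 3 = 11$)
$P{\left(r \right)} = \frac{1}{-7 + r + \frac{5 + r}{13 + r}}$ ($P{\left(r \right)} = \frac{1}{\frac{5 + r}{13 + r} + \left(-7 + r\right)} = \frac{1}{-7 + r + \frac{5 + r}{13 + r}}$)
$T{\left(t \right)} = \frac{-262 + t}{- \frac{1}{17} + t}$ ($T{\left(t \right)} = \frac{t - 262}{t + \frac{13 - 9}{-86 + \left(-9\right)^{2} + 7 \left(-9\right)}} = \frac{-262 + t}{t + \frac{1}{-86 + 81 - 63} \cdot 4} = \frac{-262 + t}{t + \frac{1}{-68} \cdot 4} = \frac{-262 + t}{t - \frac{1}{17}} = \frac{-262 + t}{- \frac{1}{17} + t}$)
$\frac{T{\left(q{\left(Y \right)} \right)}}{87940} = \frac{17 \frac{1}{-1 + 17 \cdot 11} \left(-262 + 11\right)}{87940} = 17 \frac{1}{-1 + 187} \left(-251\right) \frac{1}{87940} = 17 \cdot \frac{1}{186} \left(-251\right) \frac{1}{87940} = \left(- \frac{4267}{186}\right) \frac{1}{87940} = - \frac{4267}{16356840}$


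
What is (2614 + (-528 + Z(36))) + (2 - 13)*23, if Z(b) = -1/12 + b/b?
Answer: 22007/12 ≈ 1833.9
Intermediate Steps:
Z(b) = 11/12 (Z(b) = -1*1/12 + 1 = -1/12 + 1 = 11/12)
(2614 + (-528 + Z(36))) + (2 - 13)*23 = (2614 + (-528 + 11/12)) + (2 - 13)*23 = (2614 - 6325/12) - 11*23 = 25043/12 - 253 = 22007/12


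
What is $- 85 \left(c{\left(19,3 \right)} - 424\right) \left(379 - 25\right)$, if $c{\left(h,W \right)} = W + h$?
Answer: $12096180$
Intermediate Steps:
$- 85 \left(c{\left(19,3 \right)} - 424\right) \left(379 - 25\right) = - 85 \left(\left(3 + 19\right) - 424\right) \left(379 - 25\right) = - 85 \left(22 - 424\right) 354 = - 85 \left(\left(-402\right) 354\right) = \left(-85\right) \left(-142308\right) = 12096180$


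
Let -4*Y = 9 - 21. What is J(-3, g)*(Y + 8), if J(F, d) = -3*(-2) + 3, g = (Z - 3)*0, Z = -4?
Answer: 99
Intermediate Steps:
g = 0 (g = (-4 - 3)*0 = -7*0 = 0)
J(F, d) = 9 (J(F, d) = 6 + 3 = 9)
Y = 3 (Y = -(9 - 21)/4 = -¼*(-12) = 3)
J(-3, g)*(Y + 8) = 9*(3 + 8) = 9*11 = 99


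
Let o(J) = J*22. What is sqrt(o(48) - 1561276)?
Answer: 2*I*sqrt(390055) ≈ 1249.1*I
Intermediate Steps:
o(J) = 22*J
sqrt(o(48) - 1561276) = sqrt(22*48 - 1561276) = sqrt(1056 - 1561276) = sqrt(-1560220) = 2*I*sqrt(390055)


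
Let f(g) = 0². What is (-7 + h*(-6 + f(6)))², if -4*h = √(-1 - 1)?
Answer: 89/2 - 21*I*√2 ≈ 44.5 - 29.698*I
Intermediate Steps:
f(g) = 0
h = -I*√2/4 (h = -√(-1 - 1)/4 = -I*√2/4 ≈ -0.35355*I)
(-7 + h*(-6 + f(6)))² = (-7 + (-I*√2/4)*(-6 + 0))² = (-7 - I*√2/4*(-6))² = (-7 + 3*I*√2/2)²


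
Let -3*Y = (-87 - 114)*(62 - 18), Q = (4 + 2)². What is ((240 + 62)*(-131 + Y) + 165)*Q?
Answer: 30632364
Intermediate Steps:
Q = 36 (Q = 6² = 36)
Y = 2948 (Y = -(-87 - 114)*(62 - 18)/3 = -(-67)*44 = -⅓*(-8844) = 2948)
((240 + 62)*(-131 + Y) + 165)*Q = ((240 + 62)*(-131 + 2948) + 165)*36 = (302*2817 + 165)*36 = (850734 + 165)*36 = 850899*36 = 30632364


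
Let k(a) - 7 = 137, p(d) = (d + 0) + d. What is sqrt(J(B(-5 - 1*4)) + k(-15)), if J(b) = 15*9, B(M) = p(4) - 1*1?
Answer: 3*sqrt(31) ≈ 16.703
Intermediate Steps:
p(d) = 2*d (p(d) = d + d = 2*d)
k(a) = 144 (k(a) = 7 + 137 = 144)
B(M) = 7 (B(M) = 2*4 - 1*1 = 8 - 1 = 7)
J(b) = 135
sqrt(J(B(-5 - 1*4)) + k(-15)) = sqrt(135 + 144) = sqrt(279) = 3*sqrt(31)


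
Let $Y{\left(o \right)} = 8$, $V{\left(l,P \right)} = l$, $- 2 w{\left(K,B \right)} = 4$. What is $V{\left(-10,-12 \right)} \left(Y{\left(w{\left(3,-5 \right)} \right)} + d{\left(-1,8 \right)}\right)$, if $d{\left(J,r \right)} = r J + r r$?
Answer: $-640$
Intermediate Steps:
$d{\left(J,r \right)} = r^{2} + J r$ ($d{\left(J,r \right)} = J r + r^{2} = r^{2} + J r$)
$w{\left(K,B \right)} = -2$ ($w{\left(K,B \right)} = \left(- \frac{1}{2}\right) 4 = -2$)
$V{\left(-10,-12 \right)} \left(Y{\left(w{\left(3,-5 \right)} \right)} + d{\left(-1,8 \right)}\right) = - 10 \left(8 + 8 \left(-1 + 8\right)\right) = - 10 \left(8 + 8 \cdot 7\right) = - 10 \left(8 + 56\right) = \left(-10\right) 64 = -640$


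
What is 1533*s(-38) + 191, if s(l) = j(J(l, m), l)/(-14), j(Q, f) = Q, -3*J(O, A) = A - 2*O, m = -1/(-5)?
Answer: 29723/10 ≈ 2972.3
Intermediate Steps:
m = ⅕ (m = -1*(-⅕) = ⅕ ≈ 0.20000)
J(O, A) = -A/3 + 2*O/3 (J(O, A) = -(A - 2*O)/3 = -A/3 + 2*O/3)
s(l) = 1/210 - l/21 (s(l) = (-⅓*⅕ + 2*l/3)/(-14) = (-1/15 + 2*l/3)*(-1/14) = 1/210 - l/21)
1533*s(-38) + 191 = 1533*(1/210 - 1/21*(-38)) + 191 = 1533*(1/210 + 38/21) + 191 = 1533*(127/70) + 191 = 27813/10 + 191 = 29723/10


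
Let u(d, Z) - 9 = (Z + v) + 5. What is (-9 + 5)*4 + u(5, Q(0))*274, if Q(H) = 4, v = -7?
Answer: 2998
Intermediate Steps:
u(d, Z) = 7 + Z (u(d, Z) = 9 + ((Z - 7) + 5) = 9 + ((-7 + Z) + 5) = 9 + (-2 + Z) = 7 + Z)
(-9 + 5)*4 + u(5, Q(0))*274 = (-9 + 5)*4 + (7 + 4)*274 = -4*4 + 11*274 = -16 + 3014 = 2998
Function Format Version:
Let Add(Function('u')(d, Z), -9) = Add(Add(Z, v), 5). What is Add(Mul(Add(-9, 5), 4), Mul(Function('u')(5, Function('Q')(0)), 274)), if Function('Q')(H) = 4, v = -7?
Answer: 2998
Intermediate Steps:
Function('u')(d, Z) = Add(7, Z) (Function('u')(d, Z) = Add(9, Add(Add(Z, -7), 5)) = Add(9, Add(Add(-7, Z), 5)) = Add(9, Add(-2, Z)) = Add(7, Z))
Add(Mul(Add(-9, 5), 4), Mul(Function('u')(5, Function('Q')(0)), 274)) = Add(Mul(Add(-9, 5), 4), Mul(Add(7, 4), 274)) = Add(Mul(-4, 4), Mul(11, 274)) = Add(-16, 3014) = 2998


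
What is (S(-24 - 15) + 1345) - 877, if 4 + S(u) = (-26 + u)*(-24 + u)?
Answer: 4559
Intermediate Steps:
S(u) = -4 + (-26 + u)*(-24 + u)
(S(-24 - 15) + 1345) - 877 = ((620 + (-24 - 15)**2 - 50*(-24 - 15)) + 1345) - 877 = ((620 + (-39)**2 - 50*(-39)) + 1345) - 877 = ((620 + 1521 + 1950) + 1345) - 877 = (4091 + 1345) - 877 = 5436 - 877 = 4559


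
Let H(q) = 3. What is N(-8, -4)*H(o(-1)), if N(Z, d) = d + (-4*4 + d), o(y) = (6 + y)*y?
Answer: -72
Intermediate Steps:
o(y) = y*(6 + y)
N(Z, d) = -16 + 2*d (N(Z, d) = d + (-16 + d) = -16 + 2*d)
N(-8, -4)*H(o(-1)) = (-16 + 2*(-4))*3 = (-16 - 8)*3 = -24*3 = -72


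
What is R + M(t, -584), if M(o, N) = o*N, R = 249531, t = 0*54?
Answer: 249531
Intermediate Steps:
t = 0
M(o, N) = N*o
R + M(t, -584) = 249531 - 584*0 = 249531 + 0 = 249531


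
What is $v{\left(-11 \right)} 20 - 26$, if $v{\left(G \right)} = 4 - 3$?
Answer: $-6$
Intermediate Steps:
$v{\left(G \right)} = 1$
$v{\left(-11 \right)} 20 - 26 = 1 \cdot 20 - 26 = 20 - 26 = -6$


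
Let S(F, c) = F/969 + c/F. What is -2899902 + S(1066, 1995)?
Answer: -2995462300997/1032954 ≈ -2.8999e+6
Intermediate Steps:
S(F, c) = F/969 + c/F (S(F, c) = F*(1/969) + c/F = F/969 + c/F)
-2899902 + S(1066, 1995) = -2899902 + ((1/969)*1066 + 1995/1066) = -2899902 + (1066/969 + 1995*(1/1066)) = -2899902 + (1066/969 + 1995/1066) = -2899902 + 3069511/1032954 = -2995462300997/1032954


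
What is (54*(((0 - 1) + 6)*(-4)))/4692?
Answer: -90/391 ≈ -0.23018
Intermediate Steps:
(54*(((0 - 1) + 6)*(-4)))/4692 = (54*((-1 + 6)*(-4)))*(1/4692) = (54*(5*(-4)))*(1/4692) = (54*(-20))*(1/4692) = -1080*1/4692 = -90/391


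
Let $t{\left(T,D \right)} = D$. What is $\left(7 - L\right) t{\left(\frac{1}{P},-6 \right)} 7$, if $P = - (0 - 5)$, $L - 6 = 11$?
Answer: $420$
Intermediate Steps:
$L = 17$ ($L = 6 + 11 = 17$)
$P = 5$ ($P = \left(-1\right) \left(-5\right) = 5$)
$\left(7 - L\right) t{\left(\frac{1}{P},-6 \right)} 7 = \left(7 - 17\right) \left(-6\right) 7 = \left(-10\right) \left(-6\right) 7 = 60 \cdot 7 = 420$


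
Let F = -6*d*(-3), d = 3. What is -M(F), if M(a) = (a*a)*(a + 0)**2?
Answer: -8503056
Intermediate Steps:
F = 54 (F = -6*3*(-3) = -18*(-3) = 54)
M(a) = a**4 (M(a) = a**2*a**2 = a**4)
-M(F) = -1*54**4 = -1*8503056 = -8503056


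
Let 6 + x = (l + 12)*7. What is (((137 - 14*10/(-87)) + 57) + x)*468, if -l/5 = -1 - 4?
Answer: 6088524/29 ≈ 2.0995e+5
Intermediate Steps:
l = 25 (l = -5*(-1 - 4) = -5*(-5) = 25)
x = 253 (x = -6 + (25 + 12)*7 = -6 + 37*7 = -6 + 259 = 253)
(((137 - 14*10/(-87)) + 57) + x)*468 = (((137 - 14*10/(-87)) + 57) + 253)*468 = (((137 - 140*(-1/87)) + 57) + 253)*468 = (((137 + 140/87) + 57) + 253)*468 = ((12059/87 + 57) + 253)*468 = (17018/87 + 253)*468 = (39029/87)*468 = 6088524/29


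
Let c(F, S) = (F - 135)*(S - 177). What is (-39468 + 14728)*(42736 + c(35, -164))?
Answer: -1900922640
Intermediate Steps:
c(F, S) = (-177 + S)*(-135 + F) (c(F, S) = (-135 + F)*(-177 + S) = (-177 + S)*(-135 + F))
(-39468 + 14728)*(42736 + c(35, -164)) = (-39468 + 14728)*(42736 + (23895 - 177*35 - 135*(-164) + 35*(-164))) = -24740*(42736 + (23895 - 6195 + 22140 - 5740)) = -24740*(42736 + 34100) = -24740*76836 = -1900922640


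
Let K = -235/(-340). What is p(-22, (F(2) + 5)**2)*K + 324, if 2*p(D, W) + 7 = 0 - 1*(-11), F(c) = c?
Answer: 11063/34 ≈ 325.38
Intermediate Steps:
K = 47/68 (K = -235*(-1/340) = 47/68 ≈ 0.69118)
p(D, W) = 2 (p(D, W) = -7/2 + (0 - 1*(-11))/2 = -7/2 + (0 + 11)/2 = -7/2 + (1/2)*11 = -7/2 + 11/2 = 2)
p(-22, (F(2) + 5)**2)*K + 324 = 2*(47/68) + 324 = 47/34 + 324 = 11063/34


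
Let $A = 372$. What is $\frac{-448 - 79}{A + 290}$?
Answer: $- \frac{527}{662} \approx -0.79607$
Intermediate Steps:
$\frac{-448 - 79}{A + 290} = \frac{-448 - 79}{372 + 290} = - \frac{527}{662}$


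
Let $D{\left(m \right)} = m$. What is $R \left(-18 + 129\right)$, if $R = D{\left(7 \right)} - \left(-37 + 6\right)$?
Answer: $4218$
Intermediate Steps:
$R = 38$ ($R = 7 - \left(-37 + 6\right) = 7 - -31 = 7 + 31 = 38$)
$R \left(-18 + 129\right) = 38 \left(-18 + 129\right) = 38 \cdot 111 = 4218$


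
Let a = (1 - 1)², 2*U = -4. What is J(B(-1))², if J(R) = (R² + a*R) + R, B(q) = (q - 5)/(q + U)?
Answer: 36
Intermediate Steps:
U = -2 (U = (½)*(-4) = -2)
B(q) = (-5 + q)/(-2 + q) (B(q) = (q - 5)/(q - 2) = (-5 + q)/(-2 + q))
a = 0 (a = 0² = 0)
J(R) = R + R² (J(R) = (R² + 0*R) + R = (R² + 0) + R = R² + R = R + R²)
J(B(-1))² = (((-5 - 1)/(-2 - 1))*(1 + (-5 - 1)/(-2 - 1)))² = ((-6/(-3))*(1 - 6/(-3)))² = ((-⅓*(-6))*(1 - ⅓*(-6)))² = (2*(1 + 2))² = (2*3)² = 6² = 36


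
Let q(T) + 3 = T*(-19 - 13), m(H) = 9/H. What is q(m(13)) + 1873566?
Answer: 24356031/13 ≈ 1.8735e+6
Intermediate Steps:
q(T) = -3 - 32*T (q(T) = -3 + T*(-19 - 13) = -3 + T*(-32) = -3 - 32*T)
q(m(13)) + 1873566 = (-3 - 288/13) + 1873566 = -327/13 + 1873566 = 24356031/13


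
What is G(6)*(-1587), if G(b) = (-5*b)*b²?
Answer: 1713960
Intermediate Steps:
G(b) = -5*b³
G(6)*(-1587) = -5*6³*(-1587) = -5*216*(-1587) = -1080*(-1587) = 1713960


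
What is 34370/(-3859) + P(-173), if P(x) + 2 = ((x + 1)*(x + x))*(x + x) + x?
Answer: -79461965263/3859 ≈ -2.0591e+7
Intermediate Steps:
P(x) = -2 + x + 4*x²*(1 + x) (P(x) = -2 + (((x + 1)*(x + x))*(x + x) + x) = -2 + (((1 + x)*(2*x))*(2*x) + x) = -2 + ((2*x*(1 + x))*(2*x) + x) = -2 + (4*x²*(1 + x) + x) = -2 + (x + 4*x²*(1 + x)) = -2 + x + 4*x²*(1 + x))
34370/(-3859) + P(-173) = 34370/(-3859) + (-2 - 173 + 4*(-173)² + 4*(-173)³) = 34370*(-1/3859) + (-2 - 173 + 4*29929 + 4*(-5177717)) = -34370/3859 + (-2 - 173 + 119716 - 20710868) = -34370/3859 - 20591327 = -79461965263/3859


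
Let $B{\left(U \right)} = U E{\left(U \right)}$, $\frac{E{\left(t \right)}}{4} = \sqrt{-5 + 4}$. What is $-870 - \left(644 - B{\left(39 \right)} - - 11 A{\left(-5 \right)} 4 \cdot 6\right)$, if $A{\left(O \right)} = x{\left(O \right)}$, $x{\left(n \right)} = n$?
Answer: $-194 + 156 i \approx -194.0 + 156.0 i$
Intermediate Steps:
$E{\left(t \right)} = 4 i$ ($E{\left(t \right)} = 4 \sqrt{-5 + 4} = 4 \sqrt{-1} = 4 i$)
$B{\left(U \right)} = 4 i U$ ($B{\left(U \right)} = U 4 i = 4 i U$)
$A{\left(O \right)} = O$
$-870 - \left(644 - B{\left(39 \right)} - - 11 A{\left(-5 \right)} 4 \cdot 6\right) = -870 - \left(644 - - 11 \left(\left(-5\right) 4\right) 6 - 4 i 39\right) = -870 - \left(644 - 156 i - \left(-11\right) \left(-20\right) 6\right) = -870 + \left(\left(220 \cdot 6 + 156 i\right) - 644\right) = -870 + \left(\left(1320 + 156 i\right) - 644\right) = -870 + \left(676 + 156 i\right) = -194 + 156 i$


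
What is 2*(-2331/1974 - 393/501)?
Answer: -30851/7849 ≈ -3.9306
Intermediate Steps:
2*(-2331/1974 - 393/501) = 2*(-2331*1/1974 - 393*1/501) = 2*(-111/94 - 131/167) = 2*(-30851/15698) = -30851/7849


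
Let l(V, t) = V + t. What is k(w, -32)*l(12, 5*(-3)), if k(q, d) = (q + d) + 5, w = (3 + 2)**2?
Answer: 6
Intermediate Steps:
w = 25 (w = 5**2 = 25)
k(q, d) = 5 + d + q (k(q, d) = (d + q) + 5 = 5 + d + q)
k(w, -32)*l(12, 5*(-3)) = (5 - 32 + 25)*(12 + 5*(-3)) = -2*(12 - 15) = -2*(-3) = 6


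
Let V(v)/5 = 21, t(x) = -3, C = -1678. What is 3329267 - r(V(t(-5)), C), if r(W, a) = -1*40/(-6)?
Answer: 9987781/3 ≈ 3.3293e+6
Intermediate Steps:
V(v) = 105 (V(v) = 5*21 = 105)
r(W, a) = 20/3 (r(W, a) = -40*(-⅙) = 20/3)
3329267 - r(V(t(-5)), C) = 3329267 - 1*20/3 = 3329267 - 20/3 = 9987781/3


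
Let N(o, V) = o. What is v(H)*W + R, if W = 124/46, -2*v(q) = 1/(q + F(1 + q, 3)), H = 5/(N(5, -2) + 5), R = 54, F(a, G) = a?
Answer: 2453/46 ≈ 53.326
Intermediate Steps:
H = ½ (H = 5/(5 + 5) = 5/10 = 5*(⅒) = ½ ≈ 0.50000)
v(q) = -1/(2*(1 + 2*q)) (v(q) = -1/(2*(q + (1 + q))) = -1/(2*(1 + 2*q)))
W = 62/23 (W = 124*(1/46) = 62/23 ≈ 2.6957)
v(H)*W + R = -1/(2 + 4*(½))*(62/23) + 54 = -1/(2 + 2)*(62/23) + 54 = -1/4*(62/23) + 54 = -1*¼*(62/23) + 54 = -¼*62/23 + 54 = -31/46 + 54 = 2453/46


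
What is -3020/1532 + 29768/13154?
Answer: 734937/2518991 ≈ 0.29176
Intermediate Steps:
-3020/1532 + 29768/13154 = -3020*1/1532 + 29768*(1/13154) = -755/383 + 14884/6577 = 734937/2518991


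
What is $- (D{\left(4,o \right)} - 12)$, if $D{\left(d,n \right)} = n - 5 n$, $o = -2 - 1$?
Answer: $0$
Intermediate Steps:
$o = -3$ ($o = -2 - 1 = -3$)
$D{\left(d,n \right)} = - 4 n$
$- (D{\left(4,o \right)} - 12) = - (\left(-4\right) \left(-3\right) - 12) = - (12 - 12) = \left(-1\right) 0 = 0$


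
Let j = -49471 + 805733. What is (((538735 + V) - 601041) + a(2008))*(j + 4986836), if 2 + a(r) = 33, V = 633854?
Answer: 3282634211742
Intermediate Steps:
j = 756262
a(r) = 31 (a(r) = -2 + 33 = 31)
(((538735 + V) - 601041) + a(2008))*(j + 4986836) = (((538735 + 633854) - 601041) + 31)*(756262 + 4986836) = ((1172589 - 601041) + 31)*5743098 = (571548 + 31)*5743098 = 571579*5743098 = 3282634211742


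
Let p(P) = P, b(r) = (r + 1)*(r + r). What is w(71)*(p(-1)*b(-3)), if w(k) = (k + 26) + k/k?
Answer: -1176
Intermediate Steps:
b(r) = 2*r*(1 + r) (b(r) = (1 + r)*(2*r) = 2*r*(1 + r))
w(k) = 27 + k (w(k) = (26 + k) + 1 = 27 + k)
w(71)*(p(-1)*b(-3)) = (27 + 71)*(-2*(-3)*(1 - 3)) = 98*(-2*(-3)*(-2)) = 98*(-1*12) = 98*(-12) = -1176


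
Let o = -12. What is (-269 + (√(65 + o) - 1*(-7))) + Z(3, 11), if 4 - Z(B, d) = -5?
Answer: -253 + √53 ≈ -245.72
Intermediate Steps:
Z(B, d) = 9 (Z(B, d) = 4 - 1*(-5) = 4 + 5 = 9)
(-269 + (√(65 + o) - 1*(-7))) + Z(3, 11) = (-269 + (√(65 - 12) - 1*(-7))) + 9 = (-269 + (√53 + 7)) + 9 = (-269 + (7 + √53)) + 9 = (-262 + √53) + 9 = -253 + √53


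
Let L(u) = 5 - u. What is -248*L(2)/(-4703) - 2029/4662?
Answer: -6073859/21925386 ≈ -0.27702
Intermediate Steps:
-248*L(2)/(-4703) - 2029/4662 = -248*(5 - 1*2)/(-4703) - 2029/4662 = -248*(5 - 2)*(-1/4703) - 2029*1/4662 = -248*3*(-1/4703) - 2029/4662 = -744*(-1/4703) - 2029/4662 = 744/4703 - 2029/4662 = -6073859/21925386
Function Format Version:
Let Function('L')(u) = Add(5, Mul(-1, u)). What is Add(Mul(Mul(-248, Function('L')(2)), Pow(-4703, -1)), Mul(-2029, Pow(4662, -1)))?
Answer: Rational(-6073859, 21925386) ≈ -0.27702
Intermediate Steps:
Add(Mul(Mul(-248, Function('L')(2)), Pow(-4703, -1)), Mul(-2029, Pow(4662, -1))) = Add(Mul(Mul(-248, Add(5, Mul(-1, 2))), Pow(-4703, -1)), Mul(-2029, Pow(4662, -1))) = Add(Mul(Mul(-248, Add(5, -2)), Rational(-1, 4703)), Mul(-2029, Rational(1, 4662))) = Add(Mul(Mul(-248, 3), Rational(-1, 4703)), Rational(-2029, 4662)) = Add(Mul(-744, Rational(-1, 4703)), Rational(-2029, 4662)) = Add(Rational(744, 4703), Rational(-2029, 4662)) = Rational(-6073859, 21925386)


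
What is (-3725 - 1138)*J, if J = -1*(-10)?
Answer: -48630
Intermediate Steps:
J = 10
(-3725 - 1138)*J = (-3725 - 1138)*10 = -4863*10 = -48630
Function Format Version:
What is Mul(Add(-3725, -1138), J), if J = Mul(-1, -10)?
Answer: -48630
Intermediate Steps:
J = 10
Mul(Add(-3725, -1138), J) = Mul(Add(-3725, -1138), 10) = Mul(-4863, 10) = -48630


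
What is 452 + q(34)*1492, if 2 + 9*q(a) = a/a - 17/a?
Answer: 610/3 ≈ 203.33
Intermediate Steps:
q(a) = -⅑ - 17/(9*a) (q(a) = -2/9 + (a/a - 17/a)/9 = -2/9 + (1 - 17/a)/9 = -2/9 + (⅑ - 17/(9*a)) = -⅑ - 17/(9*a))
452 + q(34)*1492 = 452 + ((⅑)*(-17 - 1*34)/34)*1492 = 452 + ((⅑)*(1/34)*(-17 - 34))*1492 = 452 + ((⅑)*(1/34)*(-51))*1492 = 452 - ⅙*1492 = 452 - 746/3 = 610/3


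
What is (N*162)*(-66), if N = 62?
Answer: -662904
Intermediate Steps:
(N*162)*(-66) = (62*162)*(-66) = 10044*(-66) = -662904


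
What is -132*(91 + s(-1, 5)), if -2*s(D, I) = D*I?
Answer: -12342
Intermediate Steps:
s(D, I) = -D*I/2
-132*(91 + s(-1, 5)) = -132*(91 - ½*(-1)*5) = -132*(91 + 5/2) = -132*187/2 = -12342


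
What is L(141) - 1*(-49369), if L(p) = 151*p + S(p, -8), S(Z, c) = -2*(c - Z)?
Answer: 70958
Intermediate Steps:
S(Z, c) = -2*c + 2*Z
L(p) = 16 + 153*p (L(p) = 151*p + (-2*(-8) + 2*p) = 151*p + (16 + 2*p) = 16 + 153*p)
L(141) - 1*(-49369) = (16 + 153*141) - 1*(-49369) = (16 + 21573) + 49369 = 21589 + 49369 = 70958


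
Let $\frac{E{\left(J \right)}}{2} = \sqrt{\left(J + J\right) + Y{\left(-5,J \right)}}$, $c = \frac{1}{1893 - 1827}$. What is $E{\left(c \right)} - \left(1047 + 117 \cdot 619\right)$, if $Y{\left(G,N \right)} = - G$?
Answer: $-73470 + \frac{2 \sqrt{5478}}{33} \approx -73466.0$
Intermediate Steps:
$c = \frac{1}{66} \approx 0.015152$
$E{\left(J \right)} = 2 \sqrt{5 + 2 J}$ ($E{\left(J \right)} = 2 \sqrt{\left(J + J\right) - -5} = 2 \sqrt{2 J + 5} = 2 \sqrt{5 + 2 J}$)
$E{\left(c \right)} - \left(1047 + 117 \cdot 619\right) = 2 \sqrt{5 + 2 \cdot \frac{1}{66}} - \left(1047 + 117 \cdot 619\right) = 2 \sqrt{5 + \frac{1}{33}} - \left(1047 + 72423\right) = 2 \sqrt{\frac{166}{33}} - 73470 = 2 \frac{\sqrt{5478}}{33} - 73470 = \frac{2 \sqrt{5478}}{33} - 73470 = -73470 + \frac{2 \sqrt{5478}}{33}$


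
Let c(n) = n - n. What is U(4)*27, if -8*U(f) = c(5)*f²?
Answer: 0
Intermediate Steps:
c(n) = 0
U(f) = 0 (U(f) = -0*f² = -⅛*0 = 0)
U(4)*27 = 0*27 = 0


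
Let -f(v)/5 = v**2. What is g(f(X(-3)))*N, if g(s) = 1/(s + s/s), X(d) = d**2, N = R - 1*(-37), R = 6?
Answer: -43/404 ≈ -0.10644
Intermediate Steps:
N = 43 (N = 6 - 1*(-37) = 6 + 37 = 43)
f(v) = -5*v**2
g(s) = 1/(1 + s) (g(s) = 1/(s + 1) = 1/(1 + s))
g(f(X(-3)))*N = 43/(1 - 5*((-3)**2)**2) = 43/(1 - 5*9**2) = 43/(1 - 5*81) = 43/(1 - 405) = 43/(-404) = -1/404*43 = -43/404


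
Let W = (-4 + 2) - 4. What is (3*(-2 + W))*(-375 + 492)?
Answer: -2808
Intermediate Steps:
W = -6 (W = -2 - 4 = -6)
(3*(-2 + W))*(-375 + 492) = (3*(-2 - 6))*(-375 + 492) = (3*(-8))*117 = -24*117 = -2808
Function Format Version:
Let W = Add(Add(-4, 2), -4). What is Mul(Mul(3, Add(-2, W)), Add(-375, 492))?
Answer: -2808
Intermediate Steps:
W = -6 (W = Add(-2, -4) = -6)
Mul(Mul(3, Add(-2, W)), Add(-375, 492)) = Mul(Mul(3, Add(-2, -6)), Add(-375, 492)) = Mul(Mul(3, -8), 117) = Mul(-24, 117) = -2808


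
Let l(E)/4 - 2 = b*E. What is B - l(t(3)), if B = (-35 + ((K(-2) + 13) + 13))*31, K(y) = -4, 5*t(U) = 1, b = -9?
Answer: -2019/5 ≈ -403.80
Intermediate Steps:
t(U) = 1/5 (t(U) = (1/5)*1 = 1/5)
l(E) = 8 - 36*E (l(E) = 8 + 4*(-9*E) = 8 - 36*E)
B = -403 (B = (-35 + ((-4 + 13) + 13))*31 = (-35 + (9 + 13))*31 = (-35 + 22)*31 = -13*31 = -403)
B - l(t(3)) = -403 - (8 - 36*1/5) = -403 - (8 - 36/5) = -403 - 1*4/5 = -403 - 4/5 = -2019/5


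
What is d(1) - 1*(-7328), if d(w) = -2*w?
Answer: 7326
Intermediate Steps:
d(1) - 1*(-7328) = -2*1 - 1*(-7328) = -2 + 7328 = 7326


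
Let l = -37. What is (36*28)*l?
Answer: -37296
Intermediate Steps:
(36*28)*l = (36*28)*(-37) = 1008*(-37) = -37296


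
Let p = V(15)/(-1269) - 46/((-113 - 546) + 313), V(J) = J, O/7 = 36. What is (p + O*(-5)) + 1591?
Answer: 24231113/73179 ≈ 331.12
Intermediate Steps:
O = 252 (O = 7*36 = 252)
p = 8864/73179 (p = 15/(-1269) - 46/((-113 - 546) + 313) = 15*(-1/1269) - 46/(-659 + 313) = -5/423 - 46/(-346) = -5/423 - 46*(-1/346) = -5/423 + 23/173 = 8864/73179 ≈ 0.12113)
(p + O*(-5)) + 1591 = (8864/73179 + 252*(-5)) + 1591 = (8864/73179 - 1260) + 1591 = -92196676/73179 + 1591 = 24231113/73179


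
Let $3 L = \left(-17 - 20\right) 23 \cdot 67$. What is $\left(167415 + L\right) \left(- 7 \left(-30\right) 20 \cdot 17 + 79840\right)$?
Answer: $\frac{67336282720}{3} \approx 2.2445 \cdot 10^{10}$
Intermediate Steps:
$L = - \frac{57017}{3}$ ($L = \frac{\left(-17 - 20\right) 23 \cdot 67}{3} = \frac{\left(-37\right) 23 \cdot 67}{3} = \frac{\left(-851\right) 67}{3} = \frac{1}{3} \left(-57017\right) = - \frac{57017}{3} \approx -19006.0$)
$\left(167415 + L\right) \left(- 7 \left(-30\right) 20 \cdot 17 + 79840\right) = \left(167415 - \frac{57017}{3}\right) \left(- 7 \left(-30\right) 20 \cdot 17 + 79840\right) = \frac{445228 \left(- 7 \left(\left(-600\right) 17\right) + 79840\right)}{3} = \frac{445228 \left(\left(-7\right) \left(-10200\right) + 79840\right)}{3} = \frac{445228 \left(71400 + 79840\right)}{3} = \frac{445228}{3} \cdot 151240 = \frac{67336282720}{3}$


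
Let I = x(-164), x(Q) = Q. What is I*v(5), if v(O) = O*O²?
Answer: -20500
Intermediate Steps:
I = -164
v(O) = O³
I*v(5) = -164*5³ = -164*125 = -20500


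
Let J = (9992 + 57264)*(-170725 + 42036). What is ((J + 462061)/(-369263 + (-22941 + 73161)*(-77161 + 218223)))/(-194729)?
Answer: 8654645323/1379414353368833 ≈ 6.2741e-6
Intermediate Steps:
J = -8655107384 (J = 67256*(-128689) = -8655107384)
((J + 462061)/(-369263 + (-22941 + 73161)*(-77161 + 218223)))/(-194729) = ((-8655107384 + 462061)/(-369263 + (-22941 + 73161)*(-77161 + 218223)))/(-194729) = -8654645323/(-369263 + 50220*141062)*(-1/194729) = -8654645323/(-369263 + 7084133640)*(-1/194729) = -8654645323/7083764377*(-1/194729) = 8654645323/1379414353368833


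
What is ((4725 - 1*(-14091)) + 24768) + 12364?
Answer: 55948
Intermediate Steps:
((4725 - 1*(-14091)) + 24768) + 12364 = ((4725 + 14091) + 24768) + 12364 = (18816 + 24768) + 12364 = 43584 + 12364 = 55948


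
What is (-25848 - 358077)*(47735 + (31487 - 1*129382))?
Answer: 19257678000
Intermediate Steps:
(-25848 - 358077)*(47735 + (31487 - 1*129382)) = -383925*(47735 + (31487 - 129382)) = -383925*(47735 - 97895) = -383925*(-50160) = 19257678000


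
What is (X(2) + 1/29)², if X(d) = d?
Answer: 3481/841 ≈ 4.1391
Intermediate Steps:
(X(2) + 1/29)² = (2 + 1/29)² = (59/29)² = 3481/841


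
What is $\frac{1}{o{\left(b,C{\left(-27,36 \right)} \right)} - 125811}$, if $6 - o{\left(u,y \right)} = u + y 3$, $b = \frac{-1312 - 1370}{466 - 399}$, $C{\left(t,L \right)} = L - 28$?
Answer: $- \frac{67}{8427861} \approx -7.9498 \cdot 10^{-6}$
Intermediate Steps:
$C{\left(t,L \right)} = -28 + L$
$b = - \frac{2682}{67} \approx -40.03$
$o{\left(u,y \right)} = 6 - u - 3 y$ ($o{\left(u,y \right)} = 6 - \left(u + y 3\right) = 6 - \left(u + 3 y\right) = 6 - u - 3 y$)
$\frac{1}{o{\left(b,C{\left(-27,36 \right)} \right)} - 125811} = \frac{1}{\left(6 - - \frac{2682}{67} - 3 \left(-28 + 36\right)\right) - 125811} = \frac{1}{\left(6 + \frac{2682}{67} - 24\right) - 125811} = \frac{1}{\frac{1476}{67} - 125811} = \frac{1}{- \frac{8427861}{67}} = - \frac{67}{8427861}$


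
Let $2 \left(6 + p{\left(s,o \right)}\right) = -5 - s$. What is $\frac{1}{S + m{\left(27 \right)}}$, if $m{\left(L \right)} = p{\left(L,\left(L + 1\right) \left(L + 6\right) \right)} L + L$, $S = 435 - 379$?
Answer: $- \frac{1}{511} \approx -0.0019569$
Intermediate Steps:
$p{\left(s,o \right)} = - \frac{17}{2} - \frac{s}{2}$ ($p{\left(s,o \right)} = -6 + \frac{-5 - s}{2} = -6 - \left(\frac{5}{2} + \frac{s}{2}\right) = - \frac{17}{2} - \frac{s}{2}$)
$S = 56$ ($S = 435 - 379 = 56$)
$m{\left(L \right)} = L + L \left(- \frac{17}{2} - \frac{L}{2}\right)$ ($m{\left(L \right)} = \left(- \frac{17}{2} - \frac{L}{2}\right) L + L = L \left(- \frac{17}{2} - \frac{L}{2}\right) + L = L + L \left(- \frac{17}{2} - \frac{L}{2}\right)$)
$\frac{1}{S + m{\left(27 \right)}} = \frac{1}{56 - \frac{27 \left(15 + 27\right)}{2}} = \frac{1}{56 - \frac{27}{2} \cdot 42} = \frac{1}{56 - 567} = \frac{1}{-511} = - \frac{1}{511}$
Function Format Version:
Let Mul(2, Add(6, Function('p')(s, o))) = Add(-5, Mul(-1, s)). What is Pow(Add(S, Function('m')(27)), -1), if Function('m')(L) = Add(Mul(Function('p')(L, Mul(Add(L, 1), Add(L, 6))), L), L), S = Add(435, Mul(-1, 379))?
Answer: Rational(-1, 511) ≈ -0.0019569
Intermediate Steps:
Function('p')(s, o) = Add(Rational(-17, 2), Mul(Rational(-1, 2), s)) (Function('p')(s, o) = Add(-6, Mul(Rational(1, 2), Add(-5, Mul(-1, s)))) = Add(-6, Add(Rational(-5, 2), Mul(Rational(-1, 2), s))) = Add(Rational(-17, 2), Mul(Rational(-1, 2), s)))
S = 56 (S = Add(435, -379) = 56)
Function('m')(L) = Add(L, Mul(L, Add(Rational(-17, 2), Mul(Rational(-1, 2), L)))) (Function('m')(L) = Add(Mul(Add(Rational(-17, 2), Mul(Rational(-1, 2), L)), L), L) = Add(Mul(L, Add(Rational(-17, 2), Mul(Rational(-1, 2), L))), L) = Add(L, Mul(L, Add(Rational(-17, 2), Mul(Rational(-1, 2), L)))))
Pow(Add(S, Function('m')(27)), -1) = Pow(Add(56, Mul(Rational(-1, 2), 27, Add(15, 27))), -1) = Pow(Add(56, Mul(Rational(-1, 2), 27, 42)), -1) = Pow(Add(56, -567), -1) = Pow(-511, -1) = Rational(-1, 511)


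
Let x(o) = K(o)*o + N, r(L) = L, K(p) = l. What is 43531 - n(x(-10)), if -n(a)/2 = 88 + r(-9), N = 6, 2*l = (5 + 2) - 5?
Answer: 43689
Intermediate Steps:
l = 1 (l = ((5 + 2) - 5)/2 = (7 - 5)/2 = (1/2)*2 = 1)
K(p) = 1
x(o) = 6 + o (x(o) = 1*o + 6 = o + 6 = 6 + o)
n(a) = -158 (n(a) = -2*(88 - 9) = -2*79 = -158)
43531 - n(x(-10)) = 43531 - 1*(-158) = 43531 + 158 = 43689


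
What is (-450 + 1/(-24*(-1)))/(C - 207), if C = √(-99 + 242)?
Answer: 745131/341648 + 10799*√143/1024944 ≈ 2.3070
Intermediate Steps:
C = √143 ≈ 11.958
(-450 + 1/(-24*(-1)))/(C - 207) = (-450 + 1/(-24*(-1)))/(√143 - 207) = (-450 + 1/24)/(-207 + √143) = -10799/(24*(-207 + √143))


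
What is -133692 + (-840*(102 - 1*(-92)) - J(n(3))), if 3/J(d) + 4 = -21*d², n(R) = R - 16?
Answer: -1054004553/3553 ≈ -2.9665e+5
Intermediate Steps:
n(R) = -16 + R
J(d) = 3/(-4 - 21*d²)
-133692 + (-840*(102 - 1*(-92)) - J(n(3))) = -133692 + (-840*(102 - 1*(-92)) - (-3)/(4 + 21*(-16 + 3)²)) = -133692 + (-840*(102 + 92) - (-3)/(4 + 21*(-13)²)) = -133692 + (-840*194 - (-3)/(4 + 21*169)) = -133692 + (-162960 - (-3)/(4 + 3549)) = -133692 + (-162960 - (-3)/3553) = -133692 + (-162960 - 1*(-3/3553)) = -133692 + (-162960 + 3/3553) = -133692 - 578996877/3553 = -1054004553/3553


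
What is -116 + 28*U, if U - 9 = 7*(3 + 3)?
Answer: 1312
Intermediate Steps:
U = 51 (U = 9 + 7*(3 + 3) = 9 + 7*6 = 9 + 42 = 51)
-116 + 28*U = -116 + 28*51 = -116 + 1428 = 1312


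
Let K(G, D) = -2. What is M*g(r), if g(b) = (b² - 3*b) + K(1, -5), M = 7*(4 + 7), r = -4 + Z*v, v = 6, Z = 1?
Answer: -308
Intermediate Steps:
r = 2 (r = -4 + 1*6 = -4 + 6 = 2)
M = 77 (M = 7*11 = 77)
g(b) = -2 + b² - 3*b (g(b) = (b² - 3*b) - 2 = -2 + b² - 3*b)
M*g(r) = 77*(-2 + 2² - 3*2) = 77*(-2 + 4 - 6) = 77*(-4) = -308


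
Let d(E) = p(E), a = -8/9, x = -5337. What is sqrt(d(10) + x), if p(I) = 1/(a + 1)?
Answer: 12*I*sqrt(37) ≈ 72.993*I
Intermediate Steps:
a = -8/9 (a = -8*1/9 = -8/9 ≈ -0.88889)
p(I) = 9 (p(I) = 1/(-8/9 + 1) = 1/(1/9) = 9)
d(E) = 9
sqrt(d(10) + x) = sqrt(9 - 5337) = sqrt(-5328) = 12*I*sqrt(37)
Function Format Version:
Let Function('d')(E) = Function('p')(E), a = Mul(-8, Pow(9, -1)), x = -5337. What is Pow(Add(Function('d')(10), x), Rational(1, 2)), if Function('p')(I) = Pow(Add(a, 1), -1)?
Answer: Mul(12, I, Pow(37, Rational(1, 2))) ≈ Mul(72.993, I)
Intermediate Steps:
a = Rational(-8, 9) (a = Mul(-8, Rational(1, 9)) = Rational(-8, 9) ≈ -0.88889)
Function('p')(I) = 9 (Function('p')(I) = Pow(Add(Rational(-8, 9), 1), -1) = Pow(Rational(1, 9), -1) = 9)
Function('d')(E) = 9
Pow(Add(Function('d')(10), x), Rational(1, 2)) = Pow(Add(9, -5337), Rational(1, 2)) = Pow(-5328, Rational(1, 2)) = Mul(12, I, Pow(37, Rational(1, 2)))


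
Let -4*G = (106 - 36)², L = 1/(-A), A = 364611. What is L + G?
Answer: -446648476/364611 ≈ -1225.0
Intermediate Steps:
L = -1/364611 (L = 1/(-1*364611) = 1/(-364611) = -1/364611 ≈ -2.7427e-6)
G = -1225 (G = -(106 - 36)²/4 = -¼*70² = -¼*4900 = -1225)
L + G = -1/364611 - 1225 = -446648476/364611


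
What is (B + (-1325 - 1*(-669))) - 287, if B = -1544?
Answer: -2487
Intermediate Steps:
(B + (-1325 - 1*(-669))) - 287 = (-1544 + (-1325 - 1*(-669))) - 287 = (-1544 + (-1325 + 669)) - 287 = (-1544 - 656) - 287 = -2200 - 287 = -2487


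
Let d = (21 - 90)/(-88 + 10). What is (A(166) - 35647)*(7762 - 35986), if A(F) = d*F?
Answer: 13025432448/13 ≈ 1.0020e+9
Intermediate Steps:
d = 23/26 (d = -69/(-78) = -69*(-1/78) = 23/26 ≈ 0.88461)
A(F) = 23*F/26
(A(166) - 35647)*(7762 - 35986) = ((23/26)*166 - 35647)*(7762 - 35986) = (1909/13 - 35647)*(-28224) = -461502/13*(-28224) = 13025432448/13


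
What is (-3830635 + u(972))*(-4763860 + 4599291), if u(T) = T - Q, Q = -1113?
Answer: 630060644950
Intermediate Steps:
u(T) = 1113 + T (u(T) = T - 1*(-1113) = T + 1113 = 1113 + T)
(-3830635 + u(972))*(-4763860 + 4599291) = (-3830635 + (1113 + 972))*(-4763860 + 4599291) = (-3830635 + 2085)*(-164569) = -3828550*(-164569) = 630060644950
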